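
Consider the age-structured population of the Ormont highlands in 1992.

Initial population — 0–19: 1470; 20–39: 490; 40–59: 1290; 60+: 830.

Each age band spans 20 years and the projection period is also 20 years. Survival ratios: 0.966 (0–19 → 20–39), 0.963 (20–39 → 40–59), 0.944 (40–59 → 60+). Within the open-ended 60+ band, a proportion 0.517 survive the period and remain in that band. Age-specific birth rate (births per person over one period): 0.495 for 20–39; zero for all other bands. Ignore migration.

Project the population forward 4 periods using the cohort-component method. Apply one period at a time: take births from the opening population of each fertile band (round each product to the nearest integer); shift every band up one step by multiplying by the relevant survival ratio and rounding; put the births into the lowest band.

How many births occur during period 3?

Call the groups 1 to 4, youngest first.
Period 1.
Births: 490 × 0.495 = 243
Group 2: 1470 × 0.966 = 1420
Group 3: 490 × 0.963 = 472
Group 4: 1290 × 0.944 + 830 × 0.517 = 1218 + 429 = 1647
End of period: [243, 1420, 472, 1647]
Period 2.
Births: 1420 × 0.495 = 703
Group 2: 243 × 0.966 = 235
Group 3: 1420 × 0.963 = 1367
Group 4: 472 × 0.944 + 1647 × 0.517 = 446 + 851 = 1297
End of period: [703, 235, 1367, 1297]
Period 3.
Births: 235 × 0.495 = 116
Group 2: 703 × 0.966 = 679
Group 3: 235 × 0.963 = 226
Group 4: 1367 × 0.944 + 1297 × 0.517 = 1290 + 671 = 1961
End of period: [116, 679, 226, 1961]

116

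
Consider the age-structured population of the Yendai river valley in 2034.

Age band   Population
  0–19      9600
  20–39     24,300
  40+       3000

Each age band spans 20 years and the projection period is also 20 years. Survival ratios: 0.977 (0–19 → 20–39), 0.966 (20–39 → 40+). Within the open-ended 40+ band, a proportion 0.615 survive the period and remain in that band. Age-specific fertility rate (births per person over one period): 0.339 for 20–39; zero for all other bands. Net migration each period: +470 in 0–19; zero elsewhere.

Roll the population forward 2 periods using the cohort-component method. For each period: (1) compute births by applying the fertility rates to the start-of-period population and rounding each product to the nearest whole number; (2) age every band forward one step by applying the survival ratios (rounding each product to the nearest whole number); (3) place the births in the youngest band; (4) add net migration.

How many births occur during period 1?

8238

Let group 1 be 0–19 through group 3 = 40+.
[period 1]
Births: 24300 × 0.339 = 8238
Group 2: 9600 × 0.977 = 9379
Group 3: 24300 × 0.966 + 3000 × 0.615 = 23474 + 1845 = 25319
Net migration: Group 1 + 470 → 8708
→ [8708, 9379, 25319]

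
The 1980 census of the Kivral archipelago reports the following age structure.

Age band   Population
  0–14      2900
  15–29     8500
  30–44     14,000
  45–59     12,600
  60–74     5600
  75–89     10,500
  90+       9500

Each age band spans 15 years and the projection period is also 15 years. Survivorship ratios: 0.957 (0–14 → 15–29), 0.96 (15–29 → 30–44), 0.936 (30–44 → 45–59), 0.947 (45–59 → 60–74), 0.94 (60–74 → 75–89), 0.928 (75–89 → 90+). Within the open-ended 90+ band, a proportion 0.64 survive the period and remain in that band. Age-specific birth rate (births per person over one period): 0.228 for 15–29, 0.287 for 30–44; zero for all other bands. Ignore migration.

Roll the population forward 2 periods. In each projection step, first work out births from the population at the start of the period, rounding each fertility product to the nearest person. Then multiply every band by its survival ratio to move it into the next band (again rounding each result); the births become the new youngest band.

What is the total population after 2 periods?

57614

[period 1]
Births: 8500 * 0.228 = 1938  |  14000 * 0.287 = 4018 — total 5956
15–29: 2900 * 0.957 = 2775
30–44: 8500 * 0.96 = 8160
45–59: 14000 * 0.936 = 13104
60–74: 12600 * 0.947 = 11932
75–89: 5600 * 0.94 = 5264
90+: 10500 * 0.928 + 9500 * 0.64 = 9744 + 6080 = 15824
→ [5956, 2775, 8160, 13104, 11932, 5264, 15824]
[period 2]
Births: 2775 * 0.228 = 633  |  8160 * 0.287 = 2342 — total 2975
15–29: 5956 * 0.957 = 5700
30–44: 2775 * 0.96 = 2664
45–59: 8160 * 0.936 = 7638
60–74: 13104 * 0.947 = 12409
75–89: 11932 * 0.94 = 11216
90+: 5264 * 0.928 + 15824 * 0.64 = 4885 + 10127 = 15012
→ [2975, 5700, 2664, 7638, 12409, 11216, 15012]
Total after period 2: 2975 + 5700 + 2664 + 7638 + 12409 + 11216 + 15012 = 57614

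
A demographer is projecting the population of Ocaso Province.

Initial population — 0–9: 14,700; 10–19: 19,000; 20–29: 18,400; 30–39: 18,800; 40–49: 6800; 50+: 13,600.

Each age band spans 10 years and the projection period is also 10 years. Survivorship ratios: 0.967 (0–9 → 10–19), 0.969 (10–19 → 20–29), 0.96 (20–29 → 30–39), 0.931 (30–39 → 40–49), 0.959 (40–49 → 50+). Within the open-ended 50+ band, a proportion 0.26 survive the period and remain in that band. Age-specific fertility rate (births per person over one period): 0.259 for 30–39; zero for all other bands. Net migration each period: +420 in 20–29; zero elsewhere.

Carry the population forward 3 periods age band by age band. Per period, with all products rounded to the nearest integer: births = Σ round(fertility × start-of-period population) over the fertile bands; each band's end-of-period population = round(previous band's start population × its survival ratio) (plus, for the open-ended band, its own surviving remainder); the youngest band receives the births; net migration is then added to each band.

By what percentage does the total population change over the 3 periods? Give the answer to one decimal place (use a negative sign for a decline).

-28.4

— Period 1 —
Births: 18800 × 0.259 = 4869
10–19: 14700 × 0.967 = 14215
20–29: 19000 × 0.969 = 18411
30–39: 18400 × 0.96 = 17664
40–49: 18800 × 0.931 = 17503
50+: 6800 × 0.959 + 13600 × 0.26 = 6521 + 3536 = 10057
Net migration: 20–29 + 420 → 18831
→ [4869, 14215, 18831, 17664, 17503, 10057]
— Period 2 —
Births: 17664 × 0.259 = 4575
10–19: 4869 × 0.967 = 4708
20–29: 14215 × 0.969 = 13774
30–39: 18831 × 0.96 = 18078
40–49: 17664 × 0.931 = 16445
50+: 17503 × 0.959 + 10057 × 0.26 = 16785 + 2615 = 19400
Net migration: 20–29 + 420 → 14194
→ [4575, 4708, 14194, 18078, 16445, 19400]
— Period 3 —
Births: 18078 × 0.259 = 4682
10–19: 4575 × 0.967 = 4424
20–29: 4708 × 0.969 = 4562
30–39: 14194 × 0.96 = 13626
40–49: 18078 × 0.931 = 16831
50+: 16445 × 0.959 + 19400 × 0.26 = 15771 + 5044 = 20815
Net migration: 20–29 + 420 → 4982
→ [4682, 4424, 4982, 13626, 16831, 20815]
Total: 91300 → 65360; change = -25940; percentage change = -28.4%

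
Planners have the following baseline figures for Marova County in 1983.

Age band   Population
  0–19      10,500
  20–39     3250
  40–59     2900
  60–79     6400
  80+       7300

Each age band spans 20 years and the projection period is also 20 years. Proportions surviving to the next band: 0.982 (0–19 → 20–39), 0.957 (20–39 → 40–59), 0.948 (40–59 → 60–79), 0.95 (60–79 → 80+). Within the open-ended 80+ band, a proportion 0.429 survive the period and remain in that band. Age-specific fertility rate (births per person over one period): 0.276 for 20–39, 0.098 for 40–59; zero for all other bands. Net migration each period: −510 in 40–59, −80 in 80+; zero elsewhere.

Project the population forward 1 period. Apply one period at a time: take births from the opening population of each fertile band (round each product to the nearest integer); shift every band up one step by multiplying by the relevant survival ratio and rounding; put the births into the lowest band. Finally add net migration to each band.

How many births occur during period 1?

Let band 1 be 0–19 through band 5 = 80+.
— Period 1 —
Births: 3250 * 0.276 = 897, 2900 * 0.098 = 284 ⇒ total 1181
Band 2: 10500 * 0.982 = 10311
Band 3: 3250 * 0.957 = 3110
Band 4: 2900 * 0.948 = 2749
Band 5: 6400 * 0.95 + 7300 * 0.429 = 6080 + 3132 = 9212
Net migration: Band 3 − 510 → 2600; Band 5 − 80 → 9132
Giving 1181 / 10311 / 2600 / 2749 / 9132.

1181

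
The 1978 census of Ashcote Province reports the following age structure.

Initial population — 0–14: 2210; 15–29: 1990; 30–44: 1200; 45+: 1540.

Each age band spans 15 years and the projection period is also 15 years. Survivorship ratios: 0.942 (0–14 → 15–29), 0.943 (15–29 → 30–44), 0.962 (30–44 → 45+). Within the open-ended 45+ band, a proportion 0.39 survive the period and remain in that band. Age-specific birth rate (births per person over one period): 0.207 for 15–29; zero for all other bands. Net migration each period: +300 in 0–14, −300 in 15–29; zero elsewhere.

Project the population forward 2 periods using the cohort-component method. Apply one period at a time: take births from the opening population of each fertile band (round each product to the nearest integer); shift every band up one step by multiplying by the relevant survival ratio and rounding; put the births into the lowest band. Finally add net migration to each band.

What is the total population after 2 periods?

Period 1.
Births: 1990 × 0.207 = 412
15–29: 2210 × 0.942 = 2082
30–44: 1990 × 0.943 = 1877
45+: 1200 × 0.962 + 1540 × 0.39 = 1154 + 601 = 1755
Net migration: 0–14 + 300 → 712; 15–29 − 300 → 1782
Giving 712 / 1782 / 1877 / 1755.
Period 2.
Births: 1782 × 0.207 = 369
15–29: 712 × 0.942 = 671
30–44: 1782 × 0.943 = 1680
45+: 1877 × 0.962 + 1755 × 0.39 = 1806 + 684 = 2490
Net migration: 0–14 + 300 → 669; 15–29 − 300 → 371
Giving 669 / 371 / 1680 / 2490.
Total after period 2: 669 + 371 + 1680 + 2490 = 5210

5210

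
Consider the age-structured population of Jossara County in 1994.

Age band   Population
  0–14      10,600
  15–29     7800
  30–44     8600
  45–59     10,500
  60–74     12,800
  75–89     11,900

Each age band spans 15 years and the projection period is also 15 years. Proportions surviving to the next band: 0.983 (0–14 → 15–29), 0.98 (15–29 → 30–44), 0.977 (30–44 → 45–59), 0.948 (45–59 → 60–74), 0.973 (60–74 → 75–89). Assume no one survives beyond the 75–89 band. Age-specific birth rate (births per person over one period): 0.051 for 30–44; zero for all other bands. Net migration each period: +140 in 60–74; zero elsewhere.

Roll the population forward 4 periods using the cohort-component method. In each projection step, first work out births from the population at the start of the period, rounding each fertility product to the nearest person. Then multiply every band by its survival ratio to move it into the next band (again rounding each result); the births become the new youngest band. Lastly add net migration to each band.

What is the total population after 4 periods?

Period 1.
Births: 8600 × 0.051 = 439
15–29: 10600 × 0.983 = 10420
30–44: 7800 × 0.98 = 7644
45–59: 8600 × 0.977 = 8402
60–74: 10500 × 0.948 = 9954
75–89: 12800 × 0.973 = 12454
Net migration: 60–74 + 140 → 10094
→ [439, 10420, 7644, 8402, 10094, 12454]
Period 2.
Births: 7644 × 0.051 = 390
15–29: 439 × 0.983 = 432
30–44: 10420 × 0.98 = 10212
45–59: 7644 × 0.977 = 7468
60–74: 8402 × 0.948 = 7965
75–89: 10094 × 0.973 = 9821
Net migration: 60–74 + 140 → 8105
→ [390, 432, 10212, 7468, 8105, 9821]
Period 3.
Births: 10212 × 0.051 = 521
15–29: 390 × 0.983 = 383
30–44: 432 × 0.98 = 423
45–59: 10212 × 0.977 = 9977
60–74: 7468 × 0.948 = 7080
75–89: 8105 × 0.973 = 7886
Net migration: 60–74 + 140 → 7220
→ [521, 383, 423, 9977, 7220, 7886]
Period 4.
Births: 423 × 0.051 = 22
15–29: 521 × 0.983 = 512
30–44: 383 × 0.98 = 375
45–59: 423 × 0.977 = 413
60–74: 9977 × 0.948 = 9458
75–89: 7220 × 0.973 = 7025
Net migration: 60–74 + 140 → 9598
→ [22, 512, 375, 413, 9598, 7025]
Total after period 4: 22 + 512 + 375 + 413 + 9598 + 7025 = 17945

17945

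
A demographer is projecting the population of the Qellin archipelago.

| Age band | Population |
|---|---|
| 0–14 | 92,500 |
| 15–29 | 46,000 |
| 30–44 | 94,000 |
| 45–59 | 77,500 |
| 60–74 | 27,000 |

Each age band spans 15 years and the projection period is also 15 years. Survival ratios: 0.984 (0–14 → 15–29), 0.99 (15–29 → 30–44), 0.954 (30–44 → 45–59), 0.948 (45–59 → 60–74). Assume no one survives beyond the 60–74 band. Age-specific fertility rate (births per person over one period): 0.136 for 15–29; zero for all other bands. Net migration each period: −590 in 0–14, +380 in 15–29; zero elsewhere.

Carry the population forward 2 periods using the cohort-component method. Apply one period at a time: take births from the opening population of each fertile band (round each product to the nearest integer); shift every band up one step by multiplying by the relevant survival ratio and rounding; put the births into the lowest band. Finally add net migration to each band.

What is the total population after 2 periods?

236739

After projecting period 1:
Births: 46000 * 0.136 = 6256
15–29: 92500 * 0.984 = 91020
30–44: 46000 * 0.99 = 45540
45–59: 94000 * 0.954 = 89676
60–74: 77500 * 0.948 = 73470
Net migration: 0–14 − 590 → 5666; 15–29 + 380 → 91400
Population now: 0–14=5666, 15–29=91400, 30–44=45540, 45–59=89676, 60–74=73470
After projecting period 2:
Births: 91400 * 0.136 = 12430
15–29: 5666 * 0.984 = 5575
30–44: 91400 * 0.99 = 90486
45–59: 45540 * 0.954 = 43445
60–74: 89676 * 0.948 = 85013
Net migration: 0–14 − 590 → 11840; 15–29 + 380 → 5955
Population now: 0–14=11840, 15–29=5955, 30–44=90486, 45–59=43445, 60–74=85013
Total after period 2: 11840 + 5955 + 90486 + 43445 + 85013 = 236739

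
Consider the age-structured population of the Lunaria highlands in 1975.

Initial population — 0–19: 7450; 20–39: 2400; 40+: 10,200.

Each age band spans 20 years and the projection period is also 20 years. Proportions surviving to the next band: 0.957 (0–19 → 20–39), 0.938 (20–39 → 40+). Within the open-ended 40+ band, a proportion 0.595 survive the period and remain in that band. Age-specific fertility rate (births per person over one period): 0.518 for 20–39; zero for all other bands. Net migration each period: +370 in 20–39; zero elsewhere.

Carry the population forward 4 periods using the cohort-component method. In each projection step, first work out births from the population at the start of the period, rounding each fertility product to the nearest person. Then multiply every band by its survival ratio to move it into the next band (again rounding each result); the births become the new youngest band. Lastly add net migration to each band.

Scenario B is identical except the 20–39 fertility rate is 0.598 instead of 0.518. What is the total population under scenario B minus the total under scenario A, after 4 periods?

Call the groups 1 to 3, youngest first.
Period 1.
Births: 2400 * 0.518 = 1243
Group 2: 7450 * 0.957 = 7130
Group 3: 2400 * 0.938 + 10200 * 0.595 = 2251 + 6069 = 8320
Net migration: Group 2 + 370 → 7500
Giving 1243 / 7500 / 8320.
Period 2.
Births: 7500 * 0.518 = 3885
Group 2: 1243 * 0.957 = 1190
Group 3: 7500 * 0.938 + 8320 * 0.595 = 7035 + 4950 = 11985
Net migration: Group 2 + 370 → 1560
Giving 3885 / 1560 / 11985.
Period 3.
Births: 1560 * 0.518 = 808
Group 2: 3885 * 0.957 = 3718
Group 3: 1560 * 0.938 + 11985 * 0.595 = 1463 + 7131 = 8594
Net migration: Group 2 + 370 → 4088
Giving 808 / 4088 / 8594.
Period 4.
Births: 4088 * 0.518 = 2118
Group 2: 808 * 0.957 = 773
Group 3: 4088 * 0.938 + 8594 * 0.595 = 3835 + 5113 = 8948
Net migration: Group 2 + 370 → 1143
Giving 2118 / 1143 / 8948.
Scenario A total after 4 periods: 12209
Scenario B projection —
Period 1.
Births: 2400 * 0.598 = 1435
Group 2: 7450 * 0.957 = 7130
Group 3: 2400 * 0.938 + 10200 * 0.595 = 2251 + 6069 = 8320
Net migration: Group 2 + 370 → 7500
Giving 1435 / 7500 / 8320.
Period 2.
Births: 7500 * 0.598 = 4485
Group 2: 1435 * 0.957 = 1373
Group 3: 7500 * 0.938 + 8320 * 0.595 = 7035 + 4950 = 11985
Net migration: Group 2 + 370 → 1743
Giving 4485 / 1743 / 11985.
Period 3.
Births: 1743 * 0.598 = 1042
Group 2: 4485 * 0.957 = 4292
Group 3: 1743 * 0.938 + 11985 * 0.595 = 1635 + 7131 = 8766
Net migration: Group 2 + 370 → 4662
Giving 1042 / 4662 / 8766.
Period 4.
Births: 4662 * 0.598 = 2788
Group 2: 1042 * 0.957 = 997
Group 3: 4662 * 0.938 + 8766 * 0.595 = 4373 + 5216 = 9589
Net migration: Group 2 + 370 → 1367
Giving 2788 / 1367 / 9589.
Scenario B total after 4 periods: 13744
Difference B − A = 13744 − 12209 = 1535

1535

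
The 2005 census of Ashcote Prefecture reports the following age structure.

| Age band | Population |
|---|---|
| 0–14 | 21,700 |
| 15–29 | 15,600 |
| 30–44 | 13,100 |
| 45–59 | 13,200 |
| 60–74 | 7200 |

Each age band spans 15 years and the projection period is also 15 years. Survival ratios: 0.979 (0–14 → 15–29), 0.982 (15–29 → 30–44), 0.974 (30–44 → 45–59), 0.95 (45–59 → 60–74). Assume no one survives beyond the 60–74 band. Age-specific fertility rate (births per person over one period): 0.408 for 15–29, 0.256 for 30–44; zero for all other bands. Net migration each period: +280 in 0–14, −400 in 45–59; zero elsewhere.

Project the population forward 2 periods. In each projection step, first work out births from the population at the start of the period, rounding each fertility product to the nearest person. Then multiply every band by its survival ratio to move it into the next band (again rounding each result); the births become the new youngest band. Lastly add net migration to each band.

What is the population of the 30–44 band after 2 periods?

(Groups numbered youngest = 1 to oldest = 5.)
[period 1]
Births: 15600 × 0.408 = 6365  |  13100 × 0.256 = 3354 → total 9719
Group 2: 21700 × 0.979 = 21244
Group 3: 15600 × 0.982 = 15319
Group 4: 13100 × 0.974 = 12759
Group 5: 13200 × 0.95 = 12540
Net migration: Group 1 + 280 → 9999; Group 4 − 400 → 12359
End of period: [9999, 21244, 15319, 12359, 12540]
[period 2]
Births: 21244 × 0.408 = 8668  |  15319 × 0.256 = 3922 → total 12590
Group 2: 9999 × 0.979 = 9789
Group 3: 21244 × 0.982 = 20862
Group 4: 15319 × 0.974 = 14921
Group 5: 12359 × 0.95 = 11741
Net migration: Group 1 + 280 → 12870; Group 4 − 400 → 14521
End of period: [12870, 9789, 20862, 14521, 11741]

20862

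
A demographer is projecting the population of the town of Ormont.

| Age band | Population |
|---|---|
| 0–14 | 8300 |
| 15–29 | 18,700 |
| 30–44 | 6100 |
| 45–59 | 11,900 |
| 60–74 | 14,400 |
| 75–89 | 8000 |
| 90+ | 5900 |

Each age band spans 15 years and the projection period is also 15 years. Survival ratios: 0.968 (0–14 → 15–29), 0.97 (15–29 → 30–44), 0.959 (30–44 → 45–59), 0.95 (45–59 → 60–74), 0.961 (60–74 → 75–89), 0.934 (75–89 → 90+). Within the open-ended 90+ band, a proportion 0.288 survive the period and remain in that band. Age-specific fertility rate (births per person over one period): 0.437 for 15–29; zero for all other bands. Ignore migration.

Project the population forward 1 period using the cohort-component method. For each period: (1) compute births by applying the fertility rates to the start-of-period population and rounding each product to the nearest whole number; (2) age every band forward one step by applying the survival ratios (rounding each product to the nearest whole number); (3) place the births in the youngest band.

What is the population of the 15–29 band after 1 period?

8034

Period 1.
Births: 18700 × 0.437 = 8172
15–29: 8300 × 0.968 = 8034
30–44: 18700 × 0.97 = 18139
45–59: 6100 × 0.959 = 5850
60–74: 11900 × 0.95 = 11305
75–89: 14400 × 0.961 = 13838
90+: 8000 × 0.934 + 5900 × 0.288 = 7472 + 1699 = 9171
Giving 8172 / 8034 / 18139 / 5850 / 11305 / 13838 / 9171.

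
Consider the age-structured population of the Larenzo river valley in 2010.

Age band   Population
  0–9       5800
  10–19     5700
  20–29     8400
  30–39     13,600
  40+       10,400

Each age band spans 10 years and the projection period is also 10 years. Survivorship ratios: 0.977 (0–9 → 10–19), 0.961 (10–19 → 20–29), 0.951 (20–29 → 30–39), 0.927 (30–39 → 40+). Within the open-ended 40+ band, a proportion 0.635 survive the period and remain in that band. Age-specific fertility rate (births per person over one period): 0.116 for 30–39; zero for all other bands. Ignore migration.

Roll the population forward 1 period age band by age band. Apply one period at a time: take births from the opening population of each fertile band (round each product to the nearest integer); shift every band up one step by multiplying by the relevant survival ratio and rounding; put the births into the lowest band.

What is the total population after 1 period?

39922

Let band 1 be 0–9 through band 5 = 40+.
[period 1]
Births: 13600 * 0.116 = 1578
Band 2: 5800 * 0.977 = 5667
Band 3: 5700 * 0.961 = 5478
Band 4: 8400 * 0.951 = 7988
Band 5: 13600 * 0.927 + 10400 * 0.635 = 12607 + 6604 = 19211
End of period: [1578, 5667, 5478, 7988, 19211]
Total after period 1: 1578 + 5667 + 5478 + 7988 + 19211 = 39922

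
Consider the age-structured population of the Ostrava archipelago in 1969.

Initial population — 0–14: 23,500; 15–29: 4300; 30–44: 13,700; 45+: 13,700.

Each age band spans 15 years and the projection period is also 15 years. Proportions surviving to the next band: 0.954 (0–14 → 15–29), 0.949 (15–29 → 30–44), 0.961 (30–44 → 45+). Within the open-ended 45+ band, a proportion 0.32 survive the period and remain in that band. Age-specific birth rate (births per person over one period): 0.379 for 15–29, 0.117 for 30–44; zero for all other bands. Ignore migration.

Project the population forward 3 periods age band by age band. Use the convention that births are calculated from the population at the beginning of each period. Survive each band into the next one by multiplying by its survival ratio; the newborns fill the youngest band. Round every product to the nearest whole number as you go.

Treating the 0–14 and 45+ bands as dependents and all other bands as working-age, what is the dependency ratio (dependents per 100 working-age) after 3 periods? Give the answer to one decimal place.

236.4

After projecting period 1:
Births: 4300 * 0.379 = 1630  |  13700 * 0.117 = 1603 → total 3233
15–29: 23500 * 0.954 = 22419
30–44: 4300 * 0.949 = 4081
45+: 13700 * 0.961 + 13700 * 0.32 = 13166 + 4384 = 17550
Giving 3233 / 22419 / 4081 / 17550.
After projecting period 2:
Births: 22419 * 0.379 = 8497  |  4081 * 0.117 = 477 → total 8974
15–29: 3233 * 0.954 = 3084
30–44: 22419 * 0.949 = 21276
45+: 4081 * 0.961 + 17550 * 0.32 = 3922 + 5616 = 9538
Giving 8974 / 3084 / 21276 / 9538.
After projecting period 3:
Births: 3084 * 0.379 = 1169  |  21276 * 0.117 = 2489 → total 3658
15–29: 8974 * 0.954 = 8561
30–44: 3084 * 0.949 = 2927
45+: 21276 * 0.961 + 9538 * 0.32 = 20446 + 3052 = 23498
Giving 3658 / 8561 / 2927 / 23498.
Dependents (band 0–14 + band 45+) = 3658 + 23498 = 27156; working-age = 11488; ratio = 27156/11488 × 100 = 236.4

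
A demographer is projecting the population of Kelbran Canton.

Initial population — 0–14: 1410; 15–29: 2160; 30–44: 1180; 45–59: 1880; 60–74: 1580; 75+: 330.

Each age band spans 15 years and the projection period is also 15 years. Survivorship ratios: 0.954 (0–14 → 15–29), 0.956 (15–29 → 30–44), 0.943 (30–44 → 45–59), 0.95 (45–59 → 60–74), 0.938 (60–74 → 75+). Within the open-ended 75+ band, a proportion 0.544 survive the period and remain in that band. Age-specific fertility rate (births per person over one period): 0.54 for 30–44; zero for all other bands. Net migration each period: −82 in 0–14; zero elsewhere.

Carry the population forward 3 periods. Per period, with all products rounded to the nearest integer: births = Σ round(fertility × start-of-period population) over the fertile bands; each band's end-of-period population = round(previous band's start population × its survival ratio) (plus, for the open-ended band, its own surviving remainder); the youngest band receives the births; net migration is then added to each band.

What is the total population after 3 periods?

7560

Let band 1 be 0–14 through band 6 = 75+.
Period 1:
Births: 1180 × 0.54 = 637
Band 2: 1410 × 0.954 = 1345
Band 3: 2160 × 0.956 = 2065
Band 4: 1180 × 0.943 = 1113
Band 5: 1880 × 0.95 = 1786
Band 6: 1580 × 0.938 + 330 × 0.544 = 1482 + 180 = 1662
Net migration: Band 1 − 82 → 555
Giving 555 / 1345 / 2065 / 1113 / 1786 / 1662.
Period 2:
Births: 2065 × 0.54 = 1115
Band 2: 555 × 0.954 = 529
Band 3: 1345 × 0.956 = 1286
Band 4: 2065 × 0.943 = 1947
Band 5: 1113 × 0.95 = 1057
Band 6: 1786 × 0.938 + 1662 × 0.544 = 1675 + 904 = 2579
Net migration: Band 1 − 82 → 1033
Giving 1033 / 529 / 1286 / 1947 / 1057 / 2579.
Period 3:
Births: 1286 × 0.54 = 694
Band 2: 1033 × 0.954 = 985
Band 3: 529 × 0.956 = 506
Band 4: 1286 × 0.943 = 1213
Band 5: 1947 × 0.95 = 1850
Band 6: 1057 × 0.938 + 2579 × 0.544 = 991 + 1403 = 2394
Net migration: Band 1 − 82 → 612
Giving 612 / 985 / 506 / 1213 / 1850 / 2394.
Total after period 3: 612 + 985 + 506 + 1213 + 1850 + 2394 = 7560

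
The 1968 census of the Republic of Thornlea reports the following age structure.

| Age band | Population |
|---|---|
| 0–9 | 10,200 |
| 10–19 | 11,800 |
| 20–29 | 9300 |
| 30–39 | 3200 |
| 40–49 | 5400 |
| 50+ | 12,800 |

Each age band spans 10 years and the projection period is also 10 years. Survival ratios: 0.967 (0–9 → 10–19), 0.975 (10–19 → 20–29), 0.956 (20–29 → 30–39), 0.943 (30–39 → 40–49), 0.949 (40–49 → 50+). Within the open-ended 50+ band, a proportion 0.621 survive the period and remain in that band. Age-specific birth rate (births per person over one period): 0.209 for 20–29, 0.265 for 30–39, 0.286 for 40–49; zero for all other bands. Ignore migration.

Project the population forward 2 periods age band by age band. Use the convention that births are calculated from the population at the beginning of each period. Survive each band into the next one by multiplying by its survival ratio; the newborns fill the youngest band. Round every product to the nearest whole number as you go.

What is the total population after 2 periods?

After projecting period 1:
Births: 9300 * 0.209 = 1944, 3200 * 0.265 = 848, 5400 * 0.286 = 1544 → 4336
10–19: 10200 * 0.967 = 9863
20–29: 11800 * 0.975 = 11505
30–39: 9300 * 0.956 = 8891
40–49: 3200 * 0.943 = 3018
50+: 5400 * 0.949 + 12800 * 0.621 = 5125 + 7949 = 13074
Giving 4336 / 9863 / 11505 / 8891 / 3018 / 13074.
After projecting period 2:
Births: 11505 * 0.209 = 2405, 8891 * 0.265 = 2356, 3018 * 0.286 = 863 → 5624
10–19: 4336 * 0.967 = 4193
20–29: 9863 * 0.975 = 9616
30–39: 11505 * 0.956 = 10999
40–49: 8891 * 0.943 = 8384
50+: 3018 * 0.949 + 13074 * 0.621 = 2864 + 8119 = 10983
Giving 5624 / 4193 / 9616 / 10999 / 8384 / 10983.
Total after period 2: 5624 + 4193 + 9616 + 10999 + 8384 + 10983 = 49799

49799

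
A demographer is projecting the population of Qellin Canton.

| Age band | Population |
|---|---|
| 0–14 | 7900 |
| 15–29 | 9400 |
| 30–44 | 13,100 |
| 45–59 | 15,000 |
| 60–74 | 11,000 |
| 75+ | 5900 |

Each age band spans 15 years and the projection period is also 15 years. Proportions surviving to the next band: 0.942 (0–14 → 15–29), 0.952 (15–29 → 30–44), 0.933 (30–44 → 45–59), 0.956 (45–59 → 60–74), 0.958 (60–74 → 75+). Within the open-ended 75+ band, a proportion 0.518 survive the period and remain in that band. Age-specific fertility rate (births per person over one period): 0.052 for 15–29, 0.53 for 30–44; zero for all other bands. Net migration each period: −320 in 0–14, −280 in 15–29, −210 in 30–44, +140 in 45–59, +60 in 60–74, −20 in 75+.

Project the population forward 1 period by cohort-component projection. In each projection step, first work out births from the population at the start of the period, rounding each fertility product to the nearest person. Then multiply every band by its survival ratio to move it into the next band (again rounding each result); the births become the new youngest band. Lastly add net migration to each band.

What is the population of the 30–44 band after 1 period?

8739

Period 1.
Births: 9400 × 0.052 = 489, 13100 × 0.53 = 6943 → total 7432
15–29: 7900 × 0.942 = 7442
30–44: 9400 × 0.952 = 8949
45–59: 13100 × 0.933 = 12222
60–74: 15000 × 0.956 = 14340
75+: 11000 × 0.958 + 5900 × 0.518 = 10538 + 3056 = 13594
Net migration: 0–14 − 320 → 7112; 15–29 − 280 → 7162; 30–44 − 210 → 8739; 45–59 + 140 → 12362; 60–74 + 60 → 14400; 75+ − 20 → 13574
Giving 7112 / 7162 / 8739 / 12362 / 14400 / 13574.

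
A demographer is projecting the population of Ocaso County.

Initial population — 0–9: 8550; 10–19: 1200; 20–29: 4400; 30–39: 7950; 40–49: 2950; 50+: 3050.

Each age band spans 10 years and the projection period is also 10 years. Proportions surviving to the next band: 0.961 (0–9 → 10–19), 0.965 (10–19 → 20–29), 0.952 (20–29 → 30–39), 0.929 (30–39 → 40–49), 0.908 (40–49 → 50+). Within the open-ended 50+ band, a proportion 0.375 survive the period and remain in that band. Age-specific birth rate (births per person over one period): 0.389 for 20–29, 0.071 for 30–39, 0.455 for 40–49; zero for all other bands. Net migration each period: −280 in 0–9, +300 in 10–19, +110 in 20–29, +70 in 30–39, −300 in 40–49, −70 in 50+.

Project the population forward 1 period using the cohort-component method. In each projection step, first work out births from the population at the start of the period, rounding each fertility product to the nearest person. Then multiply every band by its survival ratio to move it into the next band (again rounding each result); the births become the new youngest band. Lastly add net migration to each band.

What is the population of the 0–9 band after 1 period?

Period 1:
Births: 4400 × 0.389 = 1712  |  7950 × 0.071 = 564  |  2950 × 0.455 = 1342 → total 3618
10–19: 8550 × 0.961 = 8217
20–29: 1200 × 0.965 = 1158
30–39: 4400 × 0.952 = 4189
40–49: 7950 × 0.929 = 7386
50+: 2950 × 0.908 + 3050 × 0.375 = 2679 + 1144 = 3823
Net migration: 0–9 − 280 → 3338; 10–19 + 300 → 8517; 20–29 + 110 → 1268; 30–39 + 70 → 4259; 40–49 − 300 → 7086; 50+ − 70 → 3753
Giving 3338 / 8517 / 1268 / 4259 / 7086 / 3753.

3338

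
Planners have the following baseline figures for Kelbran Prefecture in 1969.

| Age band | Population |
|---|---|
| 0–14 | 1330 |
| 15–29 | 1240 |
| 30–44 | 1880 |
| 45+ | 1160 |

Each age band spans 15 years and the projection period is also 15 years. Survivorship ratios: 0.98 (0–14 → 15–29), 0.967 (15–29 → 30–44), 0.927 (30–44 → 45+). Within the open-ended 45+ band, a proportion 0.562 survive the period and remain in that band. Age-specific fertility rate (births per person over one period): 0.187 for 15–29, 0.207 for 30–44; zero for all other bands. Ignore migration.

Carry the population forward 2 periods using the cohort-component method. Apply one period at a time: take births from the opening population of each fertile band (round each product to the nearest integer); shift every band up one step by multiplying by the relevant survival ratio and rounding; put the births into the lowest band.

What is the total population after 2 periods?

(Groups numbered youngest = 1 to oldest = 4.)
Period 1.
Births: 1240 × 0.187 = 232, 1880 × 0.207 = 389 → total 621
Group 2: 1330 × 0.98 = 1303
Group 3: 1240 × 0.967 = 1199
Group 4: 1880 × 0.927 + 1160 × 0.562 = 1743 + 652 = 2395
→ [621, 1303, 1199, 2395]
Period 2.
Births: 1303 × 0.187 = 244, 1199 × 0.207 = 248 → total 492
Group 2: 621 × 0.98 = 609
Group 3: 1303 × 0.967 = 1260
Group 4: 1199 × 0.927 + 2395 × 0.562 = 1111 + 1346 = 2457
→ [492, 609, 1260, 2457]
Total after period 2: 492 + 609 + 1260 + 2457 = 4818

4818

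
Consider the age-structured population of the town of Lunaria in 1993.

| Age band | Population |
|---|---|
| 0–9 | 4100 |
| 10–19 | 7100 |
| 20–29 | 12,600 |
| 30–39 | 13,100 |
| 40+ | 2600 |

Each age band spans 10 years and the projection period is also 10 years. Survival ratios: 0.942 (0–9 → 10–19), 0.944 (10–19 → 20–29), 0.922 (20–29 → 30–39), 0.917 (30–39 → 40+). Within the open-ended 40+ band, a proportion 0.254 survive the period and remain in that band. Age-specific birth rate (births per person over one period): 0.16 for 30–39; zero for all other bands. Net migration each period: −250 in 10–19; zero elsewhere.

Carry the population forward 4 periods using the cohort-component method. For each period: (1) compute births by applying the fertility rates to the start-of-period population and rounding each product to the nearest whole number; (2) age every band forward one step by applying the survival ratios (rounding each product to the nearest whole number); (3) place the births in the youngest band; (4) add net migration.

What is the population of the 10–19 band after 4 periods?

Numbering the bands 1..5 from youngest to oldest:
— Period 1 —
Births: 13100 × 0.16 = 2096
Band 2: 4100 × 0.942 = 3862
Band 3: 7100 × 0.944 = 6702
Band 4: 12600 × 0.922 = 11617
Band 5: 13100 × 0.917 + 2600 × 0.254 = 12013 + 660 = 12673
Net migration: Band 2 − 250 → 3612
Population now: 0–9=2096, 10–19=3612, 20–29=6702, 30–39=11617, 40+=12673
— Period 2 —
Births: 11617 × 0.16 = 1859
Band 2: 2096 × 0.942 = 1974
Band 3: 3612 × 0.944 = 3410
Band 4: 6702 × 0.922 = 6179
Band 5: 11617 × 0.917 + 12673 × 0.254 = 10653 + 3219 = 13872
Net migration: Band 2 − 250 → 1724
Population now: 0–9=1859, 10–19=1724, 20–29=3410, 30–39=6179, 40+=13872
— Period 3 —
Births: 6179 × 0.16 = 989
Band 2: 1859 × 0.942 = 1751
Band 3: 1724 × 0.944 = 1627
Band 4: 3410 × 0.922 = 3144
Band 5: 6179 × 0.917 + 13872 × 0.254 = 5666 + 3523 = 9189
Net migration: Band 2 − 250 → 1501
Population now: 0–9=989, 10–19=1501, 20–29=1627, 30–39=3144, 40+=9189
— Period 4 —
Births: 3144 × 0.16 = 503
Band 2: 989 × 0.942 = 932
Band 3: 1501 × 0.944 = 1417
Band 4: 1627 × 0.922 = 1500
Band 5: 3144 × 0.917 + 9189 × 0.254 = 2883 + 2334 = 5217
Net migration: Band 2 − 250 → 682
Population now: 0–9=503, 10–19=682, 20–29=1417, 30–39=1500, 40+=5217

682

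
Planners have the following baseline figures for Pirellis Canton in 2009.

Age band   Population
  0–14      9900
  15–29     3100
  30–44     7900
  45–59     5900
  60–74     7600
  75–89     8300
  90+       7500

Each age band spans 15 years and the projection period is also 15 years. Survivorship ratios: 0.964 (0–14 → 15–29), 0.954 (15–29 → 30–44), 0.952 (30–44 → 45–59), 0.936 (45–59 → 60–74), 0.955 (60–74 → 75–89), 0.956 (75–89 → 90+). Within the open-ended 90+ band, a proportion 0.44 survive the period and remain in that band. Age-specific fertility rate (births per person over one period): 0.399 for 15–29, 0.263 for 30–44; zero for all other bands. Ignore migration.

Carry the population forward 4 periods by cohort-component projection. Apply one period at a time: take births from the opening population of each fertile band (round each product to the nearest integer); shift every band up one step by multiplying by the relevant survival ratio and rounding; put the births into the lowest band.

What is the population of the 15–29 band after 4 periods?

3538

Period 1.
Births: 3100 * 0.399 = 1237  |  7900 * 0.263 = 2078 → 3315
15–29: 9900 * 0.964 = 9544
30–44: 3100 * 0.954 = 2957
45–59: 7900 * 0.952 = 7521
60–74: 5900 * 0.936 = 5522
75–89: 7600 * 0.955 = 7258
90+: 8300 * 0.956 + 7500 * 0.44 = 7935 + 3300 = 11235
Population now: 0–14=3315, 15–29=9544, 30–44=2957, 45–59=7521, 60–74=5522, 75–89=7258, 90+=11235
Period 2.
Births: 9544 * 0.399 = 3808  |  2957 * 0.263 = 778 → 4586
15–29: 3315 * 0.964 = 3196
30–44: 9544 * 0.954 = 9105
45–59: 2957 * 0.952 = 2815
60–74: 7521 * 0.936 = 7040
75–89: 5522 * 0.955 = 5274
90+: 7258 * 0.956 + 11235 * 0.44 = 6939 + 4943 = 11882
Population now: 0–14=4586, 15–29=3196, 30–44=9105, 45–59=2815, 60–74=7040, 75–89=5274, 90+=11882
Period 3.
Births: 3196 * 0.399 = 1275  |  9105 * 0.263 = 2395 → 3670
15–29: 4586 * 0.964 = 4421
30–44: 3196 * 0.954 = 3049
45–59: 9105 * 0.952 = 8668
60–74: 2815 * 0.936 = 2635
75–89: 7040 * 0.955 = 6723
90+: 5274 * 0.956 + 11882 * 0.44 = 5042 + 5228 = 10270
Population now: 0–14=3670, 15–29=4421, 30–44=3049, 45–59=8668, 60–74=2635, 75–89=6723, 90+=10270
Period 4.
Births: 4421 * 0.399 = 1764  |  3049 * 0.263 = 802 → 2566
15–29: 3670 * 0.964 = 3538
30–44: 4421 * 0.954 = 4218
45–59: 3049 * 0.952 = 2903
60–74: 8668 * 0.936 = 8113
75–89: 2635 * 0.955 = 2516
90+: 6723 * 0.956 + 10270 * 0.44 = 6427 + 4519 = 10946
Population now: 0–14=2566, 15–29=3538, 30–44=4218, 45–59=2903, 60–74=8113, 75–89=2516, 90+=10946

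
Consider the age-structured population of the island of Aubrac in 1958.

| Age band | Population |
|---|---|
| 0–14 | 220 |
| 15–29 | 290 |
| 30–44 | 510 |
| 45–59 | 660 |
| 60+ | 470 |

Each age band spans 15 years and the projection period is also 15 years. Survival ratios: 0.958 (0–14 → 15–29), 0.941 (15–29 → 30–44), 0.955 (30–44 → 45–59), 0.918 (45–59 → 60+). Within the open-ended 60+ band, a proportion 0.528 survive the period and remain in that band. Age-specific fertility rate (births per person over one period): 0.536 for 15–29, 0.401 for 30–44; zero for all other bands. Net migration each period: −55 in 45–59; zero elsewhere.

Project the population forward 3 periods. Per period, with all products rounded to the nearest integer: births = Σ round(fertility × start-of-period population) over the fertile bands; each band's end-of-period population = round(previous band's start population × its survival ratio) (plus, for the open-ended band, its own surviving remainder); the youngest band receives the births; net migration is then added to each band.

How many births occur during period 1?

Numbering the groups 1..5 from youngest to oldest:
Period 1:
Births: 290 * 0.536 = 155, 510 * 0.401 = 205 → total 360
Group 2: 220 * 0.958 = 211
Group 3: 290 * 0.941 = 273
Group 4: 510 * 0.955 = 487
Group 5: 660 * 0.918 + 470 * 0.528 = 606 + 248 = 854
Net migration: Group 4 − 55 → 432
Giving 360 / 211 / 273 / 432 / 854.

360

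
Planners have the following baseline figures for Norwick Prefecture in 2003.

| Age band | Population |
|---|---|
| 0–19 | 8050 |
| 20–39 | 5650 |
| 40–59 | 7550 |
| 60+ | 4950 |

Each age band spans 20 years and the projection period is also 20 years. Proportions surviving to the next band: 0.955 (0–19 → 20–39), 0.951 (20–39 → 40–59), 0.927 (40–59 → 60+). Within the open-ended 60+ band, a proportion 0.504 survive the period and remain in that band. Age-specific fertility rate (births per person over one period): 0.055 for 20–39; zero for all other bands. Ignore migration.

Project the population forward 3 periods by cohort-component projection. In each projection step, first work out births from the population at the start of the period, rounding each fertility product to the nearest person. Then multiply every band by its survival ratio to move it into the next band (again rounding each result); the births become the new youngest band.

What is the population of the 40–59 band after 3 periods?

Let group 1 be 0–19 through group 4 = 60+.
— Period 1 —
Births: 5650 * 0.055 = 311
Group 2: 8050 * 0.955 = 7688
Group 3: 5650 * 0.951 = 5373
Group 4: 7550 * 0.927 + 4950 * 0.504 = 6999 + 2495 = 9494
End of period: [311, 7688, 5373, 9494]
— Period 2 —
Births: 7688 * 0.055 = 423
Group 2: 311 * 0.955 = 297
Group 3: 7688 * 0.951 = 7311
Group 4: 5373 * 0.927 + 9494 * 0.504 = 4981 + 4785 = 9766
End of period: [423, 297, 7311, 9766]
— Period 3 —
Births: 297 * 0.055 = 16
Group 2: 423 * 0.955 = 404
Group 3: 297 * 0.951 = 282
Group 4: 7311 * 0.927 + 9766 * 0.504 = 6777 + 4922 = 11699
End of period: [16, 404, 282, 11699]

282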